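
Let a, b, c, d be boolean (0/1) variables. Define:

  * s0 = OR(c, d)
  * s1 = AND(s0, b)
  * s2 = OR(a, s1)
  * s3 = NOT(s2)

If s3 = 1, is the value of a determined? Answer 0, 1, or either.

s3 = NOT(s2) must be 1, so s2 = 0.
s2 = OR(a, s1) must be 0, so both a = 0 and s1 = 0.
Every assignment with s3 = 1 has a = 0; there are 5 such assignment(s).

0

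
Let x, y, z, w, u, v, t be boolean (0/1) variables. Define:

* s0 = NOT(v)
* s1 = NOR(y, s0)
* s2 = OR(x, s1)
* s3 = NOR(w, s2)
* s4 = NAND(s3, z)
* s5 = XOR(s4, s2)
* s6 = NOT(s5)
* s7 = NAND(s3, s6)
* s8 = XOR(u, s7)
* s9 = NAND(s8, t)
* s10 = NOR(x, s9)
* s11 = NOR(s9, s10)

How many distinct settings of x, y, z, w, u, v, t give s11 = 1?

16

s11 = NOR(s9, s10) must be 1, so both s9 = 0 and s10 = 0.
s9 = NAND(s8, t) must be 0, so both s8 = 1 and t = 1.
s10 = NOR(x, s9) must be 0, so at least one of x, s9 is 1.
Enumerating the 128 input combinations, 16 give s11 = 1 and 112 give s11 = 0.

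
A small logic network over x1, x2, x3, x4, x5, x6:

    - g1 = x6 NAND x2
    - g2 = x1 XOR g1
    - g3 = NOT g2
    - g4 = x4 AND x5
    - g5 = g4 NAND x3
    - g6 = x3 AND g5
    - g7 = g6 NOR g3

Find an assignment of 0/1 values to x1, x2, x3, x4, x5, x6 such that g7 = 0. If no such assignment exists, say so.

g7 = g6 NOR g3 must be 0, so at least one of g6, g3 is 1.
Check with x1=1, x2=0, x3=0, x4=1, x5=0, x6=1:
g1 = x6 NAND x2 = 1 NAND 0 = 1
g2 = x1 XOR g1 = 1 XOR 1 = 0
g3 = NOT g2 = NOT 0 = 1
g4 = x4 AND x5 = 1 AND 0 = 0
g5 = g4 NAND x3 = 0 NAND 0 = 1
g6 = x3 AND g5 = 0 AND 1 = 0
g7 = g6 NOR g3 = 0 NOR 1 = 0
So g7 = 0 as required.

x1=1, x2=0, x3=0, x4=1, x5=0, x6=1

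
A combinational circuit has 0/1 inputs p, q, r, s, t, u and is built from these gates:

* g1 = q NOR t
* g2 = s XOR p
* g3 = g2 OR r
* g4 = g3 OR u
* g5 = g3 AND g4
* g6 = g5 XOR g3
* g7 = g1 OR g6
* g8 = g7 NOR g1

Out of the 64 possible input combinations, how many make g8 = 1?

g8 = g7 NOR g1 must be 1, so both g7 = 0 and g1 = 0.
g7 = g1 OR g6 must be 0, so both g1 = 0 and g6 = 0.
g1 = q NOR t must be 0, so at least one of q, t is 1.
Enumerating the 64 input combinations, 48 give g8 = 1 and 16 give g8 = 0.

48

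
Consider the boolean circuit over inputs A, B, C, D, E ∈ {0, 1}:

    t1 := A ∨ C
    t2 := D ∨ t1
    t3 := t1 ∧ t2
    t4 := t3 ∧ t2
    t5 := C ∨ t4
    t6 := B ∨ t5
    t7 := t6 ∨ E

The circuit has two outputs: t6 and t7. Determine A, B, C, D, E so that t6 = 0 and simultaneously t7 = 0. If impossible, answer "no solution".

A=0 B=0 C=0 D=0 E=0

Check with A=0 B=0 C=0 D=0 E=0:
t1 = A ∨ C = 0 ∨ 0 = 0
t2 = D ∨ t1 = 0 ∨ 0 = 0
t3 = t1 ∧ t2 = 0 ∧ 0 = 0
t4 = t3 ∧ t2 = 0 ∧ 0 = 0
t5 = C ∨ t4 = 0 ∨ 0 = 0
t6 = B ∨ t5 = 0 ∨ 0 = 0
t7 = t6 ∨ E = 0 ∨ 0 = 0
So t6 = 0 and t7 = 0.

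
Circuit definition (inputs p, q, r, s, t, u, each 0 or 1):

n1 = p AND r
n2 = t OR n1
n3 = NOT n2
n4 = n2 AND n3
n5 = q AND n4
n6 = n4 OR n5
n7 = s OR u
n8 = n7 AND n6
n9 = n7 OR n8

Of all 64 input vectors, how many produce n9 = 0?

n9 = n7 OR n8 must be 0, so both n7 = 0 and n8 = 0.
Enumerating the 64 input combinations, 16 give n9 = 0 and 48 give n9 = 1.

16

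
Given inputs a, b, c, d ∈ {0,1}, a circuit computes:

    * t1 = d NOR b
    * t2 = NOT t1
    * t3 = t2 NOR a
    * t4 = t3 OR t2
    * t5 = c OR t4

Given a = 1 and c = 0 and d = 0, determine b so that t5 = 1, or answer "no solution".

b=1

t5 = c OR t4 must be 1, so at least one of c, t4 is 1.
Check with a = 1 and c = 0 and d = 0 and b=1:
t1 = d NOR b = 0 NOR 1 = 0
t2 = NOT t1 = NOT 0 = 1
t3 = t2 NOR a = 1 NOR 1 = 0
t4 = t3 OR t2 = 0 OR 1 = 1
t5 = c OR t4 = 0 OR 1 = 1
So t5 = 1.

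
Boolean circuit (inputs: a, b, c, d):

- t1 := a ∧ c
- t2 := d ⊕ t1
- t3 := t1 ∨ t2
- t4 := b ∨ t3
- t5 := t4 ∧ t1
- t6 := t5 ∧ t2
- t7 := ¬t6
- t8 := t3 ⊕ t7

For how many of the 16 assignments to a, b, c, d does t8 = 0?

t8 = t3 ⊕ t7 must be 0, so t3 and t7 are equal.
Enumerating the 16 input combinations, 8 give t8 = 0 and 8 give t8 = 1.

8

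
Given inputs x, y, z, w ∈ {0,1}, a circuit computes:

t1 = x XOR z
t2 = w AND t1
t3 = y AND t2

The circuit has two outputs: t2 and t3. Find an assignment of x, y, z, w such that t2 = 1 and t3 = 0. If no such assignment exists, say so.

x=0, y=0, z=1, w=1

Check with x=0, y=0, z=1, w=1:
t1 = x XOR z = 0 XOR 1 = 1
t2 = w AND t1 = 1 AND 1 = 1
t3 = y AND t2 = 0 AND 1 = 0
So t2 = 1 and t3 = 0.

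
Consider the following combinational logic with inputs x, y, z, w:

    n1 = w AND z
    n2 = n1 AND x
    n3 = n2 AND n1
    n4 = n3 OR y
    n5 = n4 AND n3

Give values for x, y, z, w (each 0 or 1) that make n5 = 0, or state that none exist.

n5 = n4 AND n3 must be 0, so at least one of n4, n3 is 0.
Check with x=1 y=1 z=1 w=0:
n1 = w AND z = 0 AND 1 = 0
n2 = n1 AND x = 0 AND 1 = 0
n3 = n2 AND n1 = 0 AND 0 = 0
n4 = n3 OR y = 0 OR 1 = 1
n5 = n4 AND n3 = 1 AND 0 = 0
So n5 = 0 as required.

x=1 y=1 z=1 w=0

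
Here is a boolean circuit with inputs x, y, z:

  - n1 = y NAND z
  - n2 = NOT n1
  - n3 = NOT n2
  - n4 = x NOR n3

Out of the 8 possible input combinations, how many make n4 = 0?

n4 = x NOR n3 must be 0, so at least one of x, n3 is 1.
Enumerating the 8 input combinations, 7 give n4 = 0 and 1 give n4 = 1.

7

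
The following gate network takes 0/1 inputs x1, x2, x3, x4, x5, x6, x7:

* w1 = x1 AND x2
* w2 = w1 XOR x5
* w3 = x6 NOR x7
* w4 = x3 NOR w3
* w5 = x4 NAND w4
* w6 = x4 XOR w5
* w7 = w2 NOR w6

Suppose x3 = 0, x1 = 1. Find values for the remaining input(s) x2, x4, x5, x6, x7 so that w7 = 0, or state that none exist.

x2=0, x4=0, x5=0, x6=0, x7=1

Check with x3 = 0, x1 = 1 and x2=0, x4=0, x5=0, x6=0, x7=1:
w1 = x1 AND x2 = 1 AND 0 = 0
w2 = w1 XOR x5 = 0 XOR 0 = 0
w3 = x6 NOR x7 = 0 NOR 1 = 0
w4 = x3 NOR w3 = 0 NOR 0 = 1
w5 = x4 NAND w4 = 0 NAND 1 = 1
w6 = x4 XOR w5 = 0 XOR 1 = 1
w7 = w2 NOR w6 = 0 NOR 1 = 0
So w7 = 0.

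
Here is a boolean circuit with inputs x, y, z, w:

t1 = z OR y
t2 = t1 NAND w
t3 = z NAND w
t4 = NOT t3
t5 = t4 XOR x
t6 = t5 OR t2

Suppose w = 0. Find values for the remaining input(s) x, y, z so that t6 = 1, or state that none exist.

Check with w = 0 and x=0, y=0, z=1:
t1 = z OR y = 1 OR 0 = 1
t2 = t1 NAND w = 1 NAND 0 = 1
t3 = z NAND w = 1 NAND 0 = 1
t4 = NOT t3 = NOT 1 = 0
t5 = t4 XOR x = 0 XOR 0 = 0
t6 = t5 OR t2 = 0 OR 1 = 1
So t6 = 1.

x=0 y=0 z=1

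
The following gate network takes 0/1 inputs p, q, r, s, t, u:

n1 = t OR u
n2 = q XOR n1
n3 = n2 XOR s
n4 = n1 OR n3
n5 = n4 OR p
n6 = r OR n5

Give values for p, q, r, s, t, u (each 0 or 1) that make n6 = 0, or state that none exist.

p=0, q=1, r=0, s=1, t=0, u=0

n6 = r OR n5 must be 0, so both r = 0 and n5 = 0.
n5 = n4 OR p must be 0, so both n4 = 0 and p = 0.
n4 = n1 OR n3 must be 0, so both n1 = 0 and n3 = 0.
Check with p=0, q=1, r=0, s=1, t=0, u=0:
n1 = t OR u = 0 OR 0 = 0
n2 = q XOR n1 = 1 XOR 0 = 1
n3 = n2 XOR s = 1 XOR 1 = 0
n4 = n1 OR n3 = 0 OR 0 = 0
n5 = n4 OR p = 0 OR 0 = 0
n6 = r OR n5 = 0 OR 0 = 0
So n6 = 0 as required.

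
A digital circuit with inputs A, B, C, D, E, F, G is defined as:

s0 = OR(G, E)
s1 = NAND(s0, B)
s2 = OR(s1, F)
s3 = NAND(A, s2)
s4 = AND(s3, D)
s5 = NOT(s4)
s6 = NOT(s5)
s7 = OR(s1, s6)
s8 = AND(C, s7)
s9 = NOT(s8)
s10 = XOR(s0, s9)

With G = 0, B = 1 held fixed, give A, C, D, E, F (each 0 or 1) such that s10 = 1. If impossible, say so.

Check with G = 0, B = 1 and A=0, C=0, D=0, E=0, F=0:
s0 = OR(G, E) = OR(0, 0) = 0
s1 = NAND(s0, B) = NAND(0, 1) = 1
s2 = OR(s1, F) = OR(1, 0) = 1
s3 = NAND(A, s2) = NAND(0, 1) = 1
s4 = AND(s3, D) = AND(1, 0) = 0
s5 = NOT(s4) = NOT 0 = 1
s6 = NOT(s5) = NOT 1 = 0
s7 = OR(s1, s6) = OR(1, 0) = 1
s8 = AND(C, s7) = AND(0, 1) = 0
s9 = NOT(s8) = NOT 0 = 1
s10 = XOR(s0, s9) = XOR(0, 1) = 1
So s10 = 1.

A=0, C=0, D=0, E=0, F=0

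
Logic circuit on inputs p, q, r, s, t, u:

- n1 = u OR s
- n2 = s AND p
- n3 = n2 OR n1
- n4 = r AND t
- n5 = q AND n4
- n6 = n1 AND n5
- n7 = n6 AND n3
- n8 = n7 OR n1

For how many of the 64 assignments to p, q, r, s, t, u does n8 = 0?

16

n8 = n7 OR n1 must be 0, so both n7 = 0 and n1 = 0.
Enumerating the 64 input combinations, 16 give n8 = 0 and 48 give n8 = 1.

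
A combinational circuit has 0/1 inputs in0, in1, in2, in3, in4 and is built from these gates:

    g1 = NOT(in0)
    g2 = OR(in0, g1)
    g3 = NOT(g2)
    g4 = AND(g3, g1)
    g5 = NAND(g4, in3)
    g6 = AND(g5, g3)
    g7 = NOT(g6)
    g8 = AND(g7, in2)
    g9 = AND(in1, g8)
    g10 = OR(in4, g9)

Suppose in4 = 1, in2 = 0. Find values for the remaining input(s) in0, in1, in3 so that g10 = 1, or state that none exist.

g10 = OR(in4, g9) must be 1, so at least one of in4, g9 is 1.
Check with in4 = 1, in2 = 0 and in0=0, in1=0, in3=1:
g1 = NOT(in0) = NOT 0 = 1
g2 = OR(in0, g1) = OR(0, 1) = 1
g3 = NOT(g2) = NOT 1 = 0
g4 = AND(g3, g1) = AND(0, 1) = 0
g5 = NAND(g4, in3) = NAND(0, 1) = 1
g6 = AND(g5, g3) = AND(1, 0) = 0
g7 = NOT(g6) = NOT 0 = 1
g8 = AND(g7, in2) = AND(1, 0) = 0
g9 = AND(in1, g8) = AND(0, 0) = 0
g10 = OR(in4, g9) = OR(1, 0) = 1
So g10 = 1.

in0=0, in1=0, in3=1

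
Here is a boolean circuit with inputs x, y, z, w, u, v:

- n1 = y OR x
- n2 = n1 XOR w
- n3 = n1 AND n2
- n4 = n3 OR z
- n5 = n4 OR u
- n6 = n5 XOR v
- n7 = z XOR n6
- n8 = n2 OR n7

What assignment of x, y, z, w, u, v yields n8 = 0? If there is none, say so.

Check with x=1, y=0, z=1, w=1, u=1, v=0:
n1 = y OR x = 0 OR 1 = 1
n2 = n1 XOR w = 1 XOR 1 = 0
n3 = n1 AND n2 = 1 AND 0 = 0
n4 = n3 OR z = 0 OR 1 = 1
n5 = n4 OR u = 1 OR 1 = 1
n6 = n5 XOR v = 1 XOR 0 = 1
n7 = z XOR n6 = 1 XOR 1 = 0
n8 = n2 OR n7 = 0 OR 0 = 0
So n8 = 0 as required.

x=1, y=0, z=1, w=1, u=1, v=0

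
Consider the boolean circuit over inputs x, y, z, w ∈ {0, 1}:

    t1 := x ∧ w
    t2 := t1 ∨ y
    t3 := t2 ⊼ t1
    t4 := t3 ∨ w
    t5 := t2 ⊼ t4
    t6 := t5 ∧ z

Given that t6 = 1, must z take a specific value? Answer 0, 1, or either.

1

t6 = t5 ∧ z must be 1, so both t5 = 1 and z = 1.
Every assignment with t6 = 1 has z = 1; there are 3 such assignment(s).
  x=0, y=0, z=1, w=0
  x=0, y=0, z=1, w=1
  x=1, y=0, z=1, w=0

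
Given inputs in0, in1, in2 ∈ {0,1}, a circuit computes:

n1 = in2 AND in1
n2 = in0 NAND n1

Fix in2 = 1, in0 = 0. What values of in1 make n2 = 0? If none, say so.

With in2 = 1, in0 = 0 fixed, none of the 2 settings of in1 give n2 = 0.
For example, with in1=0:
n1 = in2 AND in1 = 1 AND 0 = 0
n2 = in0 NAND n1 = 0 NAND 0 = 1
giving n2 = 1 ≠ 0.

no solution exists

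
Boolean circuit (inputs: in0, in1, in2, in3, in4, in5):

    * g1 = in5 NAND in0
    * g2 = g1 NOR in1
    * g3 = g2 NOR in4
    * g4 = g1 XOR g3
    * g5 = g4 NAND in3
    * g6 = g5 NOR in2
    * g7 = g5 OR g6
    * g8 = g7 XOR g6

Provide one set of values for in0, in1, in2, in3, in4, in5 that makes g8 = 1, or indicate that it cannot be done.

in0=1 in1=1 in2=1 in3=1 in4=0 in5=0

g8 = g7 XOR g6 must be 1, so g7 and g6 differ.
Check with in0=1 in1=1 in2=1 in3=1 in4=0 in5=0:
g1 = in5 NAND in0 = 0 NAND 1 = 1
g2 = g1 NOR in1 = 1 NOR 1 = 0
g3 = g2 NOR in4 = 0 NOR 0 = 1
g4 = g1 XOR g3 = 1 XOR 1 = 0
g5 = g4 NAND in3 = 0 NAND 1 = 1
g6 = g5 NOR in2 = 1 NOR 1 = 0
g7 = g5 OR g6 = 1 OR 0 = 1
g8 = g7 XOR g6 = 1 XOR 0 = 1
So g8 = 1 as required.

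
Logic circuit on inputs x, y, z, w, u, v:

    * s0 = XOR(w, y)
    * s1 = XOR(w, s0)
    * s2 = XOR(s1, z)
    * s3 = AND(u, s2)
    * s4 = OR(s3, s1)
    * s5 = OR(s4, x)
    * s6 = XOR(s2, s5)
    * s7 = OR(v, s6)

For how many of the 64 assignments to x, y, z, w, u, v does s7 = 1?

46

s7 = OR(v, s6) must be 1, so at least one of v, s6 is 1.
Enumerating the 64 input combinations, 46 give s7 = 1 and 18 give s7 = 0.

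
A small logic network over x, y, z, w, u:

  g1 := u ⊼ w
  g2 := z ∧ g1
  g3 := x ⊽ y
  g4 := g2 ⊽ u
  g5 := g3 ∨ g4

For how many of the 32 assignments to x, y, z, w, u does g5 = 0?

g5 = g3 ∨ g4 must be 0, so both g3 = 0 and g4 = 0.
g3 = x ⊽ y must be 0, so at least one of x, y is 1.
Enumerating the 32 input combinations, 18 give g5 = 0 and 14 give g5 = 1.

18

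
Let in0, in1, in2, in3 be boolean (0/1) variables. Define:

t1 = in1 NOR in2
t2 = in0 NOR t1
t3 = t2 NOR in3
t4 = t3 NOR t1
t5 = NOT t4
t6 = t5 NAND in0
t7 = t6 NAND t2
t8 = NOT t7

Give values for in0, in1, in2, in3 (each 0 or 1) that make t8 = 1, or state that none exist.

in0=0 in1=1 in2=0 in3=0

t8 = NOT t7 must be 1, so t7 = 0.
t7 = t6 NAND t2 must be 0, so both t6 = 1 and t2 = 1.
Check with in0=0 in1=1 in2=0 in3=0:
t1 = in1 NOR in2 = 1 NOR 0 = 0
t2 = in0 NOR t1 = 0 NOR 0 = 1
t3 = t2 NOR in3 = 1 NOR 0 = 0
t4 = t3 NOR t1 = 0 NOR 0 = 1
t5 = NOT t4 = NOT 1 = 0
t6 = t5 NAND in0 = 0 NAND 0 = 1
t7 = t6 NAND t2 = 1 NAND 1 = 0
t8 = NOT t7 = NOT 0 = 1
So t8 = 1 as required.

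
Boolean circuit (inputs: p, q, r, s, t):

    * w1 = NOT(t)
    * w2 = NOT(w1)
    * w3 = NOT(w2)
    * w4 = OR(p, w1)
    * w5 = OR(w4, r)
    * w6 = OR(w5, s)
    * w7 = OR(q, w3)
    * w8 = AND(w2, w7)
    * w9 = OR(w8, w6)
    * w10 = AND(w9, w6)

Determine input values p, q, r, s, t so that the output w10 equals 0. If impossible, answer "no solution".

w10 = AND(w9, w6) must be 0, so at least one of w9, w6 is 0.
Check with p=0, q=0, r=0, s=0, t=1:
w1 = NOT(t) = NOT 1 = 0
w2 = NOT(w1) = NOT 0 = 1
w3 = NOT(w2) = NOT 1 = 0
w4 = OR(p, w1) = OR(0, 0) = 0
w5 = OR(w4, r) = OR(0, 0) = 0
w6 = OR(w5, s) = OR(0, 0) = 0
w7 = OR(q, w3) = OR(0, 0) = 0
w8 = AND(w2, w7) = AND(1, 0) = 0
w9 = OR(w8, w6) = OR(0, 0) = 0
w10 = AND(w9, w6) = AND(0, 0) = 0
So w10 = 0 as required.

p=0, q=0, r=0, s=0, t=1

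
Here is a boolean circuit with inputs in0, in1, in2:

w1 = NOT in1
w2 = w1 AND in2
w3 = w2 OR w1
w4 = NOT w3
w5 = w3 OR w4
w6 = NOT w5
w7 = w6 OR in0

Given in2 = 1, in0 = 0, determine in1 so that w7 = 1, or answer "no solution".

no solution exists

With in2 = 1, in0 = 0 fixed, none of the 2 settings of in1 give w7 = 1.
For example, with in1=0:
w1 = NOT in1 = NOT 0 = 1
w2 = w1 AND in2 = 1 AND 1 = 1
w3 = w2 OR w1 = 1 OR 1 = 1
w4 = NOT w3 = NOT 1 = 0
w5 = w3 OR w4 = 1 OR 0 = 1
w6 = NOT w5 = NOT 1 = 0
w7 = w6 OR in0 = 0 OR 0 = 0
giving w7 = 0 ≠ 1.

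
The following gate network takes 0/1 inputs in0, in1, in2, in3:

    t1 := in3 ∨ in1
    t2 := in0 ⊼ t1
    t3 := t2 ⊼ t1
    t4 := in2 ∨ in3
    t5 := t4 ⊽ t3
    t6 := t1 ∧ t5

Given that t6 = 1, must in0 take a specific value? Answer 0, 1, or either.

t6 = t1 ∧ t5 must be 1, so both t1 = 1 and t5 = 1.
Every assignment with t6 = 1 has in0 = 0; there are 1 such assignment(s).
  in0=0, in1=1, in2=0, in3=0

0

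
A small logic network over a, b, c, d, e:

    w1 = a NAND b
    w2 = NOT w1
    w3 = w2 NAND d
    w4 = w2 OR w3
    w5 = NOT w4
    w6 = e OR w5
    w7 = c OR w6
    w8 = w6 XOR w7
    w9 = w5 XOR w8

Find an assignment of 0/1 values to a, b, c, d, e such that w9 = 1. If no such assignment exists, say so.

a=1, b=0, c=1, d=1, e=0

Check with a=1, b=0, c=1, d=1, e=0:
w1 = a NAND b = 1 NAND 0 = 1
w2 = NOT w1 = NOT 1 = 0
w3 = w2 NAND d = 0 NAND 1 = 1
w4 = w2 OR w3 = 0 OR 1 = 1
w5 = NOT w4 = NOT 1 = 0
w6 = e OR w5 = 0 OR 0 = 0
w7 = c OR w6 = 1 OR 0 = 1
w8 = w6 XOR w7 = 0 XOR 1 = 1
w9 = w5 XOR w8 = 0 XOR 1 = 1
So w9 = 1 as required.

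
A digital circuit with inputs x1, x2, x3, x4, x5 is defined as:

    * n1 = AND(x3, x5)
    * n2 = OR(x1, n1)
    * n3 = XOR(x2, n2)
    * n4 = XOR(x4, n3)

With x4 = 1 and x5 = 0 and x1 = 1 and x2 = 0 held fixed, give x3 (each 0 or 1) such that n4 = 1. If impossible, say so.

no solution exists

With x4 = 1 and x5 = 0 and x1 = 1 and x2 = 0 fixed, none of the 2 settings of x3 give n4 = 1.
For example, with x3=0:
n1 = AND(x3, x5) = AND(0, 0) = 0
n2 = OR(x1, n1) = OR(1, 0) = 1
n3 = XOR(x2, n2) = XOR(0, 1) = 1
n4 = XOR(x4, n3) = XOR(1, 1) = 0
giving n4 = 0 ≠ 1.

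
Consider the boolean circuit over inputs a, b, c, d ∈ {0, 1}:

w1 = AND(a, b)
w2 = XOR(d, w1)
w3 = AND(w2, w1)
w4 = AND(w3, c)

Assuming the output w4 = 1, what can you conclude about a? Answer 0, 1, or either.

1

w4 = AND(w3, c) must be 1, so both w3 = 1 and c = 1.
Every assignment with w4 = 1 has a = 1; there are 1 such assignment(s).
  a=1, b=1, c=1, d=0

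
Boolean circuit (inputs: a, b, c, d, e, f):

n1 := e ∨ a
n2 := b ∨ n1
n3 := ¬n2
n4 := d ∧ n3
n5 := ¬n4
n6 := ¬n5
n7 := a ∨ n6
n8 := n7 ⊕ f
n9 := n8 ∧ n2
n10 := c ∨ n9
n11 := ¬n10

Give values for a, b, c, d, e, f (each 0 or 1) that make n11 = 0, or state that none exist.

a=1, b=0, c=1, d=1, e=1, f=1

n11 = ¬n10 must be 0, so n10 = 1.
n10 = c ∨ n9 must be 1, so at least one of c, n9 is 1.
Check with a=1, b=0, c=1, d=1, e=1, f=1:
n1 = e ∨ a = 1 ∨ 1 = 1
n2 = b ∨ n1 = 0 ∨ 1 = 1
n3 = ¬n2 = ¬1 = 0
n4 = d ∧ n3 = 1 ∧ 0 = 0
n5 = ¬n4 = ¬0 = 1
n6 = ¬n5 = ¬1 = 0
n7 = a ∨ n6 = 1 ∨ 0 = 1
n8 = n7 ⊕ f = 1 ⊕ 1 = 0
n9 = n8 ∧ n2 = 0 ∧ 1 = 0
n10 = c ∨ n9 = 1 ∨ 0 = 1
n11 = ¬n10 = ¬1 = 0
So n11 = 0 as required.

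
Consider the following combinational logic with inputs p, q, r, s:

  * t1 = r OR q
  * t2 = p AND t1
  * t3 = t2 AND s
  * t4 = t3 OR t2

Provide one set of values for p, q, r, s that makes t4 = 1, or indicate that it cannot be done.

Check with p=1 q=1 r=1 s=0:
t1 = r OR q = 1 OR 1 = 1
t2 = p AND t1 = 1 AND 1 = 1
t3 = t2 AND s = 1 AND 0 = 0
t4 = t3 OR t2 = 0 OR 1 = 1
So t4 = 1 as required.

p=1 q=1 r=1 s=0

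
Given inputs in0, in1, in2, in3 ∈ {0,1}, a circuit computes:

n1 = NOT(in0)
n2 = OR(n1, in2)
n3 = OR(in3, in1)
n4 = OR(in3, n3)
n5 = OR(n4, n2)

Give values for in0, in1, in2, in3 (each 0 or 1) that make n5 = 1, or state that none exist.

n5 = OR(n4, n2) must be 1, so at least one of n4, n2 is 1.
Check with in0=0, in1=1, in2=1, in3=1:
n1 = NOT(in0) = NOT 0 = 1
n2 = OR(n1, in2) = OR(1, 1) = 1
n3 = OR(in3, in1) = OR(1, 1) = 1
n4 = OR(in3, n3) = OR(1, 1) = 1
n5 = OR(n4, n2) = OR(1, 1) = 1
So n5 = 1 as required.

in0=0, in1=1, in2=1, in3=1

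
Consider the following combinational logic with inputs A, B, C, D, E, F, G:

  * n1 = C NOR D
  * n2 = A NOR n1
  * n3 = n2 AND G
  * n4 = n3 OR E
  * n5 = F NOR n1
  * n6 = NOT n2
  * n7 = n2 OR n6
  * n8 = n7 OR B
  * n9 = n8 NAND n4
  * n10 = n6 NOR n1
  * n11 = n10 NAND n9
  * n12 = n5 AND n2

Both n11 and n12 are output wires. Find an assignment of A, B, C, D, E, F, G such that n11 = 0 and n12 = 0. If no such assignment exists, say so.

Check with A=0, B=1, C=1, D=1, E=0, F=1, G=0:
n1 = C NOR D = 1 NOR 1 = 0
n2 = A NOR n1 = 0 NOR 0 = 1
n3 = n2 AND G = 1 AND 0 = 0
n4 = n3 OR E = 0 OR 0 = 0
n5 = F NOR n1 = 1 NOR 0 = 0
n6 = NOT n2 = NOT 1 = 0
n7 = n2 OR n6 = 1 OR 0 = 1
n8 = n7 OR B = 1 OR 1 = 1
n9 = n8 NAND n4 = 1 NAND 0 = 1
n10 = n6 NOR n1 = 0 NOR 0 = 1
n11 = n10 NAND n9 = 1 NAND 1 = 0
n12 = n5 AND n2 = 0 AND 1 = 0
So n11 = 0 and n12 = 0.

A=0, B=1, C=1, D=1, E=0, F=1, G=0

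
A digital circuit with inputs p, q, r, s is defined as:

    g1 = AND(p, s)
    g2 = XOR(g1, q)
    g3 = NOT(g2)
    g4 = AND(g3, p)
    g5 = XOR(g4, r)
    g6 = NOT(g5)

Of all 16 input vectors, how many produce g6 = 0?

g6 = NOT(g5) must be 0, so g5 = 1.
g5 = XOR(g4, r) must be 1, so g4 and r differ.
Enumerating the 16 input combinations, 8 give g6 = 0 and 8 give g6 = 1.

8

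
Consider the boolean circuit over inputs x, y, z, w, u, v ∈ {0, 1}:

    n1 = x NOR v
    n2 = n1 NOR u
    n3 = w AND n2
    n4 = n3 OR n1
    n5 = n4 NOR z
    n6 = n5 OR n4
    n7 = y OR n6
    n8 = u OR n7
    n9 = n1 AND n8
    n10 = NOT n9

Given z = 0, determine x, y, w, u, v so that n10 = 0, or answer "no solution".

x=0, y=0, w=1, u=0, v=0

n10 = NOT n9 must be 0, so n9 = 1.
Check with z = 0 and x=0, y=0, w=1, u=0, v=0:
n1 = x NOR v = 0 NOR 0 = 1
n2 = n1 NOR u = 1 NOR 0 = 0
n3 = w AND n2 = 1 AND 0 = 0
n4 = n3 OR n1 = 0 OR 1 = 1
n5 = n4 NOR z = 1 NOR 0 = 0
n6 = n5 OR n4 = 0 OR 1 = 1
n7 = y OR n6 = 0 OR 1 = 1
n8 = u OR n7 = 0 OR 1 = 1
n9 = n1 AND n8 = 1 AND 1 = 1
n10 = NOT n9 = NOT 1 = 0
So n10 = 0.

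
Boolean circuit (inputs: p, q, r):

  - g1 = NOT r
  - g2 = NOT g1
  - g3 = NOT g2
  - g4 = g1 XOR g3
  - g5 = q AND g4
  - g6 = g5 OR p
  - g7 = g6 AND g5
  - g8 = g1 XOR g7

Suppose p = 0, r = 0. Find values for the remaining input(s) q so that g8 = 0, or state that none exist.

With p = 0, r = 0 fixed, none of the 2 settings of q give g8 = 0.
For example, with q=1:
g1 = NOT r = NOT 0 = 1
g2 = NOT g1 = NOT 1 = 0
g3 = NOT g2 = NOT 0 = 1
g4 = g1 XOR g3 = 1 XOR 1 = 0
g5 = q AND g4 = 1 AND 0 = 0
g6 = g5 OR p = 0 OR 0 = 0
g7 = g6 AND g5 = 0 AND 0 = 0
g8 = g1 XOR g7 = 1 XOR 0 = 1
giving g8 = 1 ≠ 0.

no solution exists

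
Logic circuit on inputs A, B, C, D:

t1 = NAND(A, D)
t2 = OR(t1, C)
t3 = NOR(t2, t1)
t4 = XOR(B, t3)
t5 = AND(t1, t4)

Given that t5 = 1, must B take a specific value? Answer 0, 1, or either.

t5 = AND(t1, t4) must be 1, so both t1 = 1 and t4 = 1.
t1 = NAND(A, D) must be 1, so at least one of A, D is 0.
Every assignment with t5 = 1 has B = 1; there are 6 such assignment(s).

1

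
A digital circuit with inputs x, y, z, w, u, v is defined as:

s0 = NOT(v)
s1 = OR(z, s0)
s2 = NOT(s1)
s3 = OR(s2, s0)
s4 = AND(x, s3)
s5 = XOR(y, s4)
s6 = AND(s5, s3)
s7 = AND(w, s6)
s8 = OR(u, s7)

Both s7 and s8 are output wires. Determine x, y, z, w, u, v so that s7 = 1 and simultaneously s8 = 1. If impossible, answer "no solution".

x=1, y=0, z=0, w=1, u=1, v=1

Check with x=1, y=0, z=0, w=1, u=1, v=1:
s0 = NOT(v) = NOT 1 = 0
s1 = OR(z, s0) = OR(0, 0) = 0
s2 = NOT(s1) = NOT 0 = 1
s3 = OR(s2, s0) = OR(1, 0) = 1
s4 = AND(x, s3) = AND(1, 1) = 1
s5 = XOR(y, s4) = XOR(0, 1) = 1
s6 = AND(s5, s3) = AND(1, 1) = 1
s7 = AND(w, s6) = AND(1, 1) = 1
s8 = OR(u, s7) = OR(1, 1) = 1
So s7 = 1 and s8 = 1.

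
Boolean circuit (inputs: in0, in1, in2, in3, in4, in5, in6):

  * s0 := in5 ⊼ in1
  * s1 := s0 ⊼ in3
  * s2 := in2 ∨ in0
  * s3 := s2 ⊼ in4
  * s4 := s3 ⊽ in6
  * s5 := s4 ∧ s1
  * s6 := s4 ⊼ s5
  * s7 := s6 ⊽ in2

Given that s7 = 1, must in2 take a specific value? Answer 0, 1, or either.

0

s7 = s6 ⊽ in2 must be 1, so both s6 = 0 and in2 = 0.
s6 = s4 ⊼ s5 must be 0, so both s4 = 1 and s5 = 1.
s4 = s3 ⊽ in6 must be 1, so both s3 = 0 and in6 = 0.
Every assignment with s7 = 1 has in2 = 0; there are 5 such assignment(s).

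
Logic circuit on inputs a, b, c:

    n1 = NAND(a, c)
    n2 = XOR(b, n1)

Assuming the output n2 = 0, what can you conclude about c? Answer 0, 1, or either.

Both values of c occur among assignments with n2 = 0:
  c=0: a=0, b=1, c=0
  c=1: a=0, b=1, c=1

either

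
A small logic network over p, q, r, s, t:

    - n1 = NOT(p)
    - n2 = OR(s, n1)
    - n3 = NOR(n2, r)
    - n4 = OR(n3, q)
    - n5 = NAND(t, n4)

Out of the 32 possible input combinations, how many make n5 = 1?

n5 = NAND(t, n4) must be 1, so at least one of t, n4 is 0.
Enumerating the 32 input combinations, 23 give n5 = 1 and 9 give n5 = 0.

23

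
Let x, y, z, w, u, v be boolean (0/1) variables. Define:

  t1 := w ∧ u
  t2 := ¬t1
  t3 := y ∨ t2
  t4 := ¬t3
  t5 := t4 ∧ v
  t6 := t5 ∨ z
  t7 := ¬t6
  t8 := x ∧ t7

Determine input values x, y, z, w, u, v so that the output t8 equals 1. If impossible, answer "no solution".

x=1, y=1, z=0, w=0, u=0, v=1

t8 = x ∧ t7 must be 1, so both x = 1 and t7 = 1.
t7 = ¬t6 must be 1, so t6 = 0.
Check with x=1, y=1, z=0, w=0, u=0, v=1:
t1 = w ∧ u = 0 ∧ 0 = 0
t2 = ¬t1 = ¬0 = 1
t3 = y ∨ t2 = 1 ∨ 1 = 1
t4 = ¬t3 = ¬1 = 0
t5 = t4 ∧ v = 0 ∧ 1 = 0
t6 = t5 ∨ z = 0 ∨ 0 = 0
t7 = ¬t6 = ¬0 = 1
t8 = x ∧ t7 = 1 ∧ 1 = 1
So t8 = 1 as required.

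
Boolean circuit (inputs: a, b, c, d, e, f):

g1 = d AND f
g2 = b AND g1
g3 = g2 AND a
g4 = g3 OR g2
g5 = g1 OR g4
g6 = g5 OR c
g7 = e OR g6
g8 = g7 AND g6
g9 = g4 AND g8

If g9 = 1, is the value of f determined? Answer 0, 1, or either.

g9 = g4 AND g8 must be 1, so both g4 = 1 and g8 = 1.
g4 = g3 OR g2 must be 1, so at least one of g3, g2 is 1.
g8 = g7 AND g6 must be 1, so both g7 = 1 and g6 = 1.
Every assignment with g9 = 1 has f = 1; there are 8 such assignment(s).

1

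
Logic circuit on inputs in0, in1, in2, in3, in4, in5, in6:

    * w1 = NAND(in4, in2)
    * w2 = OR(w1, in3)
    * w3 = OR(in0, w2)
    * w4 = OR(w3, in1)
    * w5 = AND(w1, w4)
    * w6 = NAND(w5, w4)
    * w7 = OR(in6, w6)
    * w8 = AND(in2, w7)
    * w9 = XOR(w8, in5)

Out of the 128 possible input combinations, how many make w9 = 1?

w9 = XOR(w8, in5) must be 1, so w8 and in5 differ.
Enumerating the 128 input combinations, 64 give w9 = 1 and 64 give w9 = 0.

64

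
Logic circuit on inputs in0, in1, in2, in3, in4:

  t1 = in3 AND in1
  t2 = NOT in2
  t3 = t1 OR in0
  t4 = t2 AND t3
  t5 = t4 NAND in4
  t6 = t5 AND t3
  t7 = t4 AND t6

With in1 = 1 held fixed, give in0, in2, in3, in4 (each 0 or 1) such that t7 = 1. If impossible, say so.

Check with in1 = 1 and in0=0, in2=0, in3=1, in4=0:
t1 = in3 AND in1 = 1 AND 1 = 1
t2 = NOT in2 = NOT 0 = 1
t3 = t1 OR in0 = 1 OR 0 = 1
t4 = t2 AND t3 = 1 AND 1 = 1
t5 = t4 NAND in4 = 1 NAND 0 = 1
t6 = t5 AND t3 = 1 AND 1 = 1
t7 = t4 AND t6 = 1 AND 1 = 1
So t7 = 1.

in0=0 in2=0 in3=1 in4=0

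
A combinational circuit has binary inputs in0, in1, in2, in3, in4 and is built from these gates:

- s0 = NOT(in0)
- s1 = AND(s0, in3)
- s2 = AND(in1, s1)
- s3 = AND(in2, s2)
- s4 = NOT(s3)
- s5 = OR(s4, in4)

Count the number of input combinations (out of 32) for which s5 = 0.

1

s5 = OR(s4, in4) must be 0, so both s4 = 0 and in4 = 0.
s4 = NOT(s3) must be 0, so s3 = 1.
Satisfying assignments:
  in0=0, in1=1, in2=1, in3=1, in4=0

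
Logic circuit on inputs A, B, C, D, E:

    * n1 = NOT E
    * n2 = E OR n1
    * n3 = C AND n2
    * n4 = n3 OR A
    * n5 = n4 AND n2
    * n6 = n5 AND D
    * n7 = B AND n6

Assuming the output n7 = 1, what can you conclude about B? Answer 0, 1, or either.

n7 = B AND n6 must be 1, so both B = 1 and n6 = 1.
Every assignment with n7 = 1 has B = 1; there are 6 such assignment(s).

1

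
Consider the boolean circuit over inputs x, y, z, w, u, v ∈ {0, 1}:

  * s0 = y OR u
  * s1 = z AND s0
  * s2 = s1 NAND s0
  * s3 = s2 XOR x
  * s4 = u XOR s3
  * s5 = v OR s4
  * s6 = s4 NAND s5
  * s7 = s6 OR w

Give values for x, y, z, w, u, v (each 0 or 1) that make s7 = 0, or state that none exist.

Check with x=0 y=1 z=1 w=0 u=1 v=1:
s0 = y OR u = 1 OR 1 = 1
s1 = z AND s0 = 1 AND 1 = 1
s2 = s1 NAND s0 = 1 NAND 1 = 0
s3 = s2 XOR x = 0 XOR 0 = 0
s4 = u XOR s3 = 1 XOR 0 = 1
s5 = v OR s4 = 1 OR 1 = 1
s6 = s4 NAND s5 = 1 NAND 1 = 0
s7 = s6 OR w = 0 OR 0 = 0
So s7 = 0 as required.

x=0 y=1 z=1 w=0 u=1 v=1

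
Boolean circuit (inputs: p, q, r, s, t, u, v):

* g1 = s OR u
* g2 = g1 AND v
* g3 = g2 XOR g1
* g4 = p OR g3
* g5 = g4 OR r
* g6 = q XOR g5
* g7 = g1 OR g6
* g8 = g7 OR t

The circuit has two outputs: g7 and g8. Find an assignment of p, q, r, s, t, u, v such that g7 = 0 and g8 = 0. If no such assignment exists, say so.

Check with p=0, q=1, r=1, s=0, t=0, u=0, v=0:
g1 = s OR u = 0 OR 0 = 0
g2 = g1 AND v = 0 AND 0 = 0
g3 = g2 XOR g1 = 0 XOR 0 = 0
g4 = p OR g3 = 0 OR 0 = 0
g5 = g4 OR r = 0 OR 1 = 1
g6 = q XOR g5 = 1 XOR 1 = 0
g7 = g1 OR g6 = 0 OR 0 = 0
g8 = g7 OR t = 0 OR 0 = 0
So g7 = 0 and g8 = 0.

p=0, q=1, r=1, s=0, t=0, u=0, v=0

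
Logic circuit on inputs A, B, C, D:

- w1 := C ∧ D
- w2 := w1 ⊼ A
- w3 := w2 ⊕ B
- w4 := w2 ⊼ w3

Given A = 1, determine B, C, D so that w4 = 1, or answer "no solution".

w4 = w2 ⊼ w3 must be 1, so at least one of w2, w3 is 0.
Check with A = 1 and B=1, C=1, D=0:
w1 = C ∧ D = 1 ∧ 0 = 0
w2 = w1 ⊼ A = 0 ⊼ 1 = 1
w3 = w2 ⊕ B = 1 ⊕ 1 = 0
w4 = w2 ⊼ w3 = 1 ⊼ 0 = 1
So w4 = 1.

B=1, C=1, D=0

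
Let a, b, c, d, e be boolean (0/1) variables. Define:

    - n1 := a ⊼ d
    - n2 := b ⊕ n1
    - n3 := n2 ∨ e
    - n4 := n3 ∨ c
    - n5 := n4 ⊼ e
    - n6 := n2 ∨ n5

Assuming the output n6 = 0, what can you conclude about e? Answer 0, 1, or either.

n6 = n2 ∨ n5 must be 0, so both n2 = 0 and n5 = 0.
n2 = b ⊕ n1 must be 0, so b and n1 are equal.
Every assignment with n6 = 0 has e = 1; there are 8 such assignment(s).

1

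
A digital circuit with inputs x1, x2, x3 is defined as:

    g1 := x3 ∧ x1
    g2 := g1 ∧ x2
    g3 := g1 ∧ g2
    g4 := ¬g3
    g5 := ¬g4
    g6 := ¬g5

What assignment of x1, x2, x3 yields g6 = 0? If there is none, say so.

x1=1 x2=1 x3=1

Check with x1=1 x2=1 x3=1:
g1 = x3 ∧ x1 = 1 ∧ 1 = 1
g2 = g1 ∧ x2 = 1 ∧ 1 = 1
g3 = g1 ∧ g2 = 1 ∧ 1 = 1
g4 = ¬g3 = ¬1 = 0
g5 = ¬g4 = ¬0 = 1
g6 = ¬g5 = ¬1 = 0
So g6 = 0 as required.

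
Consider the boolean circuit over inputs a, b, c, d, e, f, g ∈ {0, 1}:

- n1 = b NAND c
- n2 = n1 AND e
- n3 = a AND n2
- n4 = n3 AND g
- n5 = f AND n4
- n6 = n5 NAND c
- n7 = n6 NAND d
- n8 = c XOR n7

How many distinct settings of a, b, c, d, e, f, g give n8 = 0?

65

n8 = c XOR n7 must be 0, so c and n7 are equal.
Enumerating the 128 input combinations, 65 give n8 = 0 and 63 give n8 = 1.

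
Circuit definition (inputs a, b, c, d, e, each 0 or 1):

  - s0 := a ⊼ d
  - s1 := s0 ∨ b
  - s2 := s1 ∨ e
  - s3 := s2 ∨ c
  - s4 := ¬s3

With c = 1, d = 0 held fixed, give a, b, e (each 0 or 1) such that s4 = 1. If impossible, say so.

no solution exists

With c = 1, d = 0 fixed, none of the 8 settings of a, b, e give s4 = 1.
For example, with a=0, b=0, e=0:
s0 = a ⊼ d = 0 ⊼ 0 = 1
s1 = s0 ∨ b = 1 ∨ 0 = 1
s2 = s1 ∨ e = 1 ∨ 0 = 1
s3 = s2 ∨ c = 1 ∨ 1 = 1
s4 = ¬s3 = ¬1 = 0
giving s4 = 0 ≠ 1.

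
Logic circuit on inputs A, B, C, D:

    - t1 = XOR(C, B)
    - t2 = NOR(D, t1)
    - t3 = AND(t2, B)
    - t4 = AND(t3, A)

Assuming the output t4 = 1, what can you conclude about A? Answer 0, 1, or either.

t4 = AND(t3, A) must be 1, so both t3 = 1 and A = 1.
t3 = AND(t2, B) must be 1, so both t2 = 1 and B = 1.
t2 = NOR(D, t1) must be 1, so both D = 0 and t1 = 0.
Every assignment with t4 = 1 has A = 1; there are 1 such assignment(s).
  A=1, B=1, C=1, D=0

1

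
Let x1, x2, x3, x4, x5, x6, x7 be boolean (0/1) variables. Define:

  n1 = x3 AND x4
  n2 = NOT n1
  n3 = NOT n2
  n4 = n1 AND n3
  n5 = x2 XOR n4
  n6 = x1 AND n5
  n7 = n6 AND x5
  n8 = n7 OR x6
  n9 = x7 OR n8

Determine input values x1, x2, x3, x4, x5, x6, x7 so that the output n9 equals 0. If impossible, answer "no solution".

n9 = x7 OR n8 must be 0, so both x7 = 0 and n8 = 0.
n8 = n7 OR x6 must be 0, so both n7 = 0 and x6 = 0.
Check with x1=0 x2=0 x3=0 x4=1 x5=1 x6=0 x7=0:
n1 = x3 AND x4 = 0 AND 1 = 0
n2 = NOT n1 = NOT 0 = 1
n3 = NOT n2 = NOT 1 = 0
n4 = n1 AND n3 = 0 AND 0 = 0
n5 = x2 XOR n4 = 0 XOR 0 = 0
n6 = x1 AND n5 = 0 AND 0 = 0
n7 = n6 AND x5 = 0 AND 1 = 0
n8 = n7 OR x6 = 0 OR 0 = 0
n9 = x7 OR n8 = 0 OR 0 = 0
So n9 = 0 as required.

x1=0 x2=0 x3=0 x4=1 x5=1 x6=0 x7=0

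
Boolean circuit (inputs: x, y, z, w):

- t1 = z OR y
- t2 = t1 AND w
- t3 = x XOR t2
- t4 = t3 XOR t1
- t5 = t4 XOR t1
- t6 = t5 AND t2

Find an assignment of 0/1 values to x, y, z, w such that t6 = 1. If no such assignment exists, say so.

x=0 y=0 z=1 w=1

t6 = t5 AND t2 must be 1, so both t5 = 1 and t2 = 1.
t5 = t4 XOR t1 must be 1, so t4 and t1 differ.
t2 = t1 AND w must be 1, so both t1 = 1 and w = 1.
Check with x=0 y=0 z=1 w=1:
t1 = z OR y = 1 OR 0 = 1
t2 = t1 AND w = 1 AND 1 = 1
t3 = x XOR t2 = 0 XOR 1 = 1
t4 = t3 XOR t1 = 1 XOR 1 = 0
t5 = t4 XOR t1 = 0 XOR 1 = 1
t6 = t5 AND t2 = 1 AND 1 = 1
So t6 = 1 as required.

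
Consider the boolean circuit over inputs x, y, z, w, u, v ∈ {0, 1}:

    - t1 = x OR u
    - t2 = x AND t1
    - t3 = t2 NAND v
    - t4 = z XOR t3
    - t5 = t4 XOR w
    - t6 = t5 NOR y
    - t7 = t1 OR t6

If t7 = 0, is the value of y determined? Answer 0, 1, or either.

Both values of y occur among assignments with t7 = 0:
  y=0: x=0, y=0, z=0, w=0, u=0, v=0
  y=1: x=0, y=1, z=0, w=0, u=0, v=0

either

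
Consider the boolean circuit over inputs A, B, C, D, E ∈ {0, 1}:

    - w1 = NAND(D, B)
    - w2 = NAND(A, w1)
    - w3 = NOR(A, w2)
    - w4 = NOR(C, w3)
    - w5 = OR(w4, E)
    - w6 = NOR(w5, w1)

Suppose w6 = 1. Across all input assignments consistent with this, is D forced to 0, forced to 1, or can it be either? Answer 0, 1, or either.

w6 = NOR(w5, w1) must be 1, so both w5 = 0 and w1 = 0.
w5 = OR(w4, E) must be 0, so both w4 = 0 and E = 0.
Every assignment with w6 = 1 has D = 1; there are 2 such assignment(s).
  A=0, B=1, C=1, D=1, E=0
  A=1, B=1, C=1, D=1, E=0

1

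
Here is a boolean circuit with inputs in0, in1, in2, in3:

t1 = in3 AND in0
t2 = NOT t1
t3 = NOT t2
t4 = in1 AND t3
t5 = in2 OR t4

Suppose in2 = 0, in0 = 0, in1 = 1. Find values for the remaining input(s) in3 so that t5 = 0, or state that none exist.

Check with in2 = 0, in0 = 0, in1 = 1 and in3=1:
t1 = in3 AND in0 = 1 AND 0 = 0
t2 = NOT t1 = NOT 0 = 1
t3 = NOT t2 = NOT 1 = 0
t4 = in1 AND t3 = 1 AND 0 = 0
t5 = in2 OR t4 = 0 OR 0 = 0
So t5 = 0.

in3=1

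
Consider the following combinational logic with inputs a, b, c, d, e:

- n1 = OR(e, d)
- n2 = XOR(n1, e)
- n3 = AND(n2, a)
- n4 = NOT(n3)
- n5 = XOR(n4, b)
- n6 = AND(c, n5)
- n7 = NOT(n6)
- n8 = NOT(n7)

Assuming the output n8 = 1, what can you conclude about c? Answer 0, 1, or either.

1

n8 = NOT(n7) must be 1, so n7 = 0.
n7 = NOT(n6) must be 0, so n6 = 1.
n6 = AND(c, n5) must be 1, so both c = 1 and n5 = 1.
Every assignment with n8 = 1 has c = 1; there are 8 such assignment(s).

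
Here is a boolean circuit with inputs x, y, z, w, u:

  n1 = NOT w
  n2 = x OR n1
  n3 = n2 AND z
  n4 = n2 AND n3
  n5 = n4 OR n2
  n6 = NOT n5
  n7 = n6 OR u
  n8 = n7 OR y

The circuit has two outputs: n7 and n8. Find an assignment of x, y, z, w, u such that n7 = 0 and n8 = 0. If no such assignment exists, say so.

x=1, y=0, z=1, w=1, u=0

Check with x=1, y=0, z=1, w=1, u=0:
n1 = NOT w = NOT 1 = 0
n2 = x OR n1 = 1 OR 0 = 1
n3 = n2 AND z = 1 AND 1 = 1
n4 = n2 AND n3 = 1 AND 1 = 1
n5 = n4 OR n2 = 1 OR 1 = 1
n6 = NOT n5 = NOT 1 = 0
n7 = n6 OR u = 0 OR 0 = 0
n8 = n7 OR y = 0 OR 0 = 0
So n7 = 0 and n8 = 0.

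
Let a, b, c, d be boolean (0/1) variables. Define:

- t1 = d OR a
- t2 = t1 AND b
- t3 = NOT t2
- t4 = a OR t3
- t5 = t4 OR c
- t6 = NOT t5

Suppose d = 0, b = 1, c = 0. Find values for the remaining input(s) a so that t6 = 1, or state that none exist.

no solution exists

With d = 0, b = 1, c = 0 fixed, none of the 2 settings of a give t6 = 1.
For example, with a=1:
t1 = d OR a = 0 OR 1 = 1
t2 = t1 AND b = 1 AND 1 = 1
t3 = NOT t2 = NOT 1 = 0
t4 = a OR t3 = 1 OR 0 = 1
t5 = t4 OR c = 1 OR 0 = 1
t6 = NOT t5 = NOT 1 = 0
giving t6 = 0 ≠ 1.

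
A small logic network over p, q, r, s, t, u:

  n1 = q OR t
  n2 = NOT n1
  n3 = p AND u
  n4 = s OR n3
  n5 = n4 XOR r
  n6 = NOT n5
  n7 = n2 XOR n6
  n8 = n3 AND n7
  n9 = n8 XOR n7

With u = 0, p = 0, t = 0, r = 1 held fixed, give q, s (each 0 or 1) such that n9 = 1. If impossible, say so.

q=1 s=1

n9 = n8 XOR n7 must be 1, so n8 and n7 differ.
Check with u = 0, p = 0, t = 0, r = 1 and q=1, s=1:
n1 = q OR t = 1 OR 0 = 1
n2 = NOT n1 = NOT 1 = 0
n3 = p AND u = 0 AND 0 = 0
n4 = s OR n3 = 1 OR 0 = 1
n5 = n4 XOR r = 1 XOR 1 = 0
n6 = NOT n5 = NOT 0 = 1
n7 = n2 XOR n6 = 0 XOR 1 = 1
n8 = n3 AND n7 = 0 AND 1 = 0
n9 = n8 XOR n7 = 0 XOR 1 = 1
So n9 = 1.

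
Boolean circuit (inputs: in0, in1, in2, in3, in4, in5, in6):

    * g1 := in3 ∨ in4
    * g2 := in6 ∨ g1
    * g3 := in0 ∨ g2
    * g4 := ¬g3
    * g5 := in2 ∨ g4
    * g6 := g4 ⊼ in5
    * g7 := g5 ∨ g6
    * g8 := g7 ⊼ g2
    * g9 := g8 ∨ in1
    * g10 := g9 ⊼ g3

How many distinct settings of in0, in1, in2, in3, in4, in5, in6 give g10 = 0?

64

g10 = g9 ⊼ g3 must be 0, so both g9 = 1 and g3 = 1.
g9 = g8 ∨ in1 must be 1, so at least one of g8, in1 is 1.
g3 = in0 ∨ g2 must be 1, so at least one of in0, g2 is 1.
Enumerating the 128 input combinations, 64 give g10 = 0 and 64 give g10 = 1.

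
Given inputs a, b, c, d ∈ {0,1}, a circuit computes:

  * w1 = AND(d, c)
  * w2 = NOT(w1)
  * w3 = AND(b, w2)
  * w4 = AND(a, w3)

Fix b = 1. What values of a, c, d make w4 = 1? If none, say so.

w4 = AND(a, w3) must be 1, so both a = 1 and w3 = 1.
Check with b = 1 and a=1, c=1, d=0:
w1 = AND(d, c) = AND(0, 1) = 0
w2 = NOT(w1) = NOT 0 = 1
w3 = AND(b, w2) = AND(1, 1) = 1
w4 = AND(a, w3) = AND(1, 1) = 1
So w4 = 1.

a=1, c=1, d=0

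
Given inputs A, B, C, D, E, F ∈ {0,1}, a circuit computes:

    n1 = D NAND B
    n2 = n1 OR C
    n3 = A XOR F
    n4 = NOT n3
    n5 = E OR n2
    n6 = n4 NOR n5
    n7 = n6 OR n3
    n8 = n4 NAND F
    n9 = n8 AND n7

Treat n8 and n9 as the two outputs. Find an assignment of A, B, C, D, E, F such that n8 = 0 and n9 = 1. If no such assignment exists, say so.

Across all 64 input combinations, none give both n8 = 0 and n9 = 1.

no solution exists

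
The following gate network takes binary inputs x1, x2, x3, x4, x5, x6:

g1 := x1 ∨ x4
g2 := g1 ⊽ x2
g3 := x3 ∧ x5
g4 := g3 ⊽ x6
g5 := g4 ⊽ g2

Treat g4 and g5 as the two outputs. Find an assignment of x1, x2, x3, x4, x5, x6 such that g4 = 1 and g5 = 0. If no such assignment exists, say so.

Check with x1=0, x2=0, x3=1, x4=1, x5=0, x6=0:
g1 = x1 ∨ x4 = 0 ∨ 1 = 1
g2 = g1 ⊽ x2 = 1 ⊽ 0 = 0
g3 = x3 ∧ x5 = 1 ∧ 0 = 0
g4 = g3 ⊽ x6 = 0 ⊽ 0 = 1
g5 = g4 ⊽ g2 = 1 ⊽ 0 = 0
So g4 = 1 and g5 = 0.

x1=0, x2=0, x3=1, x4=1, x5=0, x6=0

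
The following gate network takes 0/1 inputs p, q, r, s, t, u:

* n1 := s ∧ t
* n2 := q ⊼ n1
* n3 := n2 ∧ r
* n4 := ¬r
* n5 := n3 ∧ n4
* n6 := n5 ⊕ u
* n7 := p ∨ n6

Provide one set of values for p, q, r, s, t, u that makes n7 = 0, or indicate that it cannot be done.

n7 = p ∨ n6 must be 0, so both p = 0 and n6 = 0.
n6 = n5 ⊕ u must be 0, so n5 and u are equal.
Check with p=0, q=1, r=0, s=0, t=1, u=0:
n1 = s ∧ t = 0 ∧ 1 = 0
n2 = q ⊼ n1 = 1 ⊼ 0 = 1
n3 = n2 ∧ r = 1 ∧ 0 = 0
n4 = ¬r = ¬0 = 1
n5 = n3 ∧ n4 = 0 ∧ 1 = 0
n6 = n5 ⊕ u = 0 ⊕ 0 = 0
n7 = p ∨ n6 = 0 ∨ 0 = 0
So n7 = 0 as required.

p=0, q=1, r=0, s=0, t=1, u=0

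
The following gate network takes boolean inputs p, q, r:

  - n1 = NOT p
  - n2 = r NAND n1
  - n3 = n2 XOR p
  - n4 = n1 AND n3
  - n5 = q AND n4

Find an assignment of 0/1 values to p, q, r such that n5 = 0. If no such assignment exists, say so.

Check with p=1 q=0 r=1:
n1 = NOT p = NOT 1 = 0
n2 = r NAND n1 = 1 NAND 0 = 1
n3 = n2 XOR p = 1 XOR 1 = 0
n4 = n1 AND n3 = 0 AND 0 = 0
n5 = q AND n4 = 0 AND 0 = 0
So n5 = 0 as required.

p=1 q=0 r=1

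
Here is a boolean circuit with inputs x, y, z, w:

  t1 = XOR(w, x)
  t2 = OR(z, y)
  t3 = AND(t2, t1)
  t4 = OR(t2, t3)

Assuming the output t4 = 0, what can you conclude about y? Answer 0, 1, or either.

t4 = OR(t2, t3) must be 0, so both t2 = 0 and t3 = 0.
t2 = OR(z, y) must be 0, so both z = 0 and y = 0.
t3 = AND(t2, t1) must be 0, so at least one of t2, t1 is 0.
Every assignment with t4 = 0 has y = 0; there are 4 such assignment(s).
  x=0, y=0, z=0, w=0
  x=0, y=0, z=0, w=1
  x=1, y=0, z=0, w=0
  x=1, y=0, z=0, w=1

0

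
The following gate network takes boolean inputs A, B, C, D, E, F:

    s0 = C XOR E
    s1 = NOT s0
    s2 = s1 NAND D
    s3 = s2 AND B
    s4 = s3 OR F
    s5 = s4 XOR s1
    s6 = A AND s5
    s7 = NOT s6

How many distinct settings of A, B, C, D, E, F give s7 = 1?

s7 = NOT s6 must be 1, so s6 = 0.
Enumerating the 64 input combinations, 46 give s7 = 1 and 18 give s7 = 0.

46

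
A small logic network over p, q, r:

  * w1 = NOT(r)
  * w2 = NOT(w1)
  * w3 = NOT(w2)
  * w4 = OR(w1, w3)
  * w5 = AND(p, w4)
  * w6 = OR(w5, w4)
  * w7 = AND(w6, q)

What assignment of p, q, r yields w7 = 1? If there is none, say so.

p=0, q=1, r=0

w7 = AND(w6, q) must be 1, so both w6 = 1 and q = 1.
w6 = OR(w5, w4) must be 1, so at least one of w5, w4 is 1.
Check with p=0, q=1, r=0:
w1 = NOT(r) = NOT 0 = 1
w2 = NOT(w1) = NOT 1 = 0
w3 = NOT(w2) = NOT 0 = 1
w4 = OR(w1, w3) = OR(1, 1) = 1
w5 = AND(p, w4) = AND(0, 1) = 0
w6 = OR(w5, w4) = OR(0, 1) = 1
w7 = AND(w6, q) = AND(1, 1) = 1
So w7 = 1 as required.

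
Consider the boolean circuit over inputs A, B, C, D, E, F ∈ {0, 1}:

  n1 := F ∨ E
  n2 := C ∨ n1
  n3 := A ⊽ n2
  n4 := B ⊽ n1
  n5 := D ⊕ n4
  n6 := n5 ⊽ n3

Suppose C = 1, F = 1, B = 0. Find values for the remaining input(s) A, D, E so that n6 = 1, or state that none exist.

n6 = n5 ⊽ n3 must be 1, so both n5 = 0 and n3 = 0.
Check with C = 1, F = 1, B = 0 and A=1, D=0, E=0:
n1 = F ∨ E = 1 ∨ 0 = 1
n2 = C ∨ n1 = 1 ∨ 1 = 1
n3 = A ⊽ n2 = 1 ⊽ 1 = 0
n4 = B ⊽ n1 = 0 ⊽ 1 = 0
n5 = D ⊕ n4 = 0 ⊕ 0 = 0
n6 = n5 ⊽ n3 = 0 ⊽ 0 = 1
So n6 = 1.

A=1, D=0, E=0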